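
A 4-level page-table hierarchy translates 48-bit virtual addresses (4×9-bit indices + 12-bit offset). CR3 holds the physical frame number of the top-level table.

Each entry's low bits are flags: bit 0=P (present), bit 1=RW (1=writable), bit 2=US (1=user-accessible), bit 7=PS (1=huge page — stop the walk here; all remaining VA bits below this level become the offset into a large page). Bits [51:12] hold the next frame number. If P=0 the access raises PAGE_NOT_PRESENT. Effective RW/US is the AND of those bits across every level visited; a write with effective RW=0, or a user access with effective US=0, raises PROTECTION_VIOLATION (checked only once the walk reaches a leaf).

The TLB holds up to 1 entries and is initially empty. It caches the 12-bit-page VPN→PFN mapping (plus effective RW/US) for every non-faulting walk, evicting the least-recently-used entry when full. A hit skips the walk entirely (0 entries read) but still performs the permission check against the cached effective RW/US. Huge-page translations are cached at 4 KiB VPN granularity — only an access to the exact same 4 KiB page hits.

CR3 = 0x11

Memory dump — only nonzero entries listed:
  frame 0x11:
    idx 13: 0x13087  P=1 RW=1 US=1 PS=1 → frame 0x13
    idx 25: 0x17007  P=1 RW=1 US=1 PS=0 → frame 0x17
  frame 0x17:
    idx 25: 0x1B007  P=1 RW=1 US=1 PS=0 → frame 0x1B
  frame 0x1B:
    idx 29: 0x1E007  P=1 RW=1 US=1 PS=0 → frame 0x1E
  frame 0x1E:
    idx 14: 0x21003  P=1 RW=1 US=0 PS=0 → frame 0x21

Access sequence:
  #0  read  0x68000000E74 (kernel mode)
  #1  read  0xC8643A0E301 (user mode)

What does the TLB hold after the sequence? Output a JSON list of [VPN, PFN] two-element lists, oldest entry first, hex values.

Walk each access:
#0 VA=0x68000000E74 (r,kernel):
  L0 @0x11[13] → 0x13087  P=1,RW=1,US=1,PS=1
  ⇒ phys 0x13E74 (huge @L0)  [1 reads]
#1 VA=0xC8643A0E301 (r,user):
  L0 @0x11[25] → 0x17007  P=1,RW=1,US=1,PS=0
  L1 @0x17[25] → 0x1B007  P=1,RW=1,US=1,PS=0
  L2 @0x1B[29] → 0x1E007  P=1,RW=1,US=1,PS=0
  L3 @0x1E[14] → 0x21003  P=1,RW=1,US=0,PS=0
  ⇒ fault: PROTECTION_VIOLATION  — 4 lookups

TLB: [["0x68000000", "0x13"]]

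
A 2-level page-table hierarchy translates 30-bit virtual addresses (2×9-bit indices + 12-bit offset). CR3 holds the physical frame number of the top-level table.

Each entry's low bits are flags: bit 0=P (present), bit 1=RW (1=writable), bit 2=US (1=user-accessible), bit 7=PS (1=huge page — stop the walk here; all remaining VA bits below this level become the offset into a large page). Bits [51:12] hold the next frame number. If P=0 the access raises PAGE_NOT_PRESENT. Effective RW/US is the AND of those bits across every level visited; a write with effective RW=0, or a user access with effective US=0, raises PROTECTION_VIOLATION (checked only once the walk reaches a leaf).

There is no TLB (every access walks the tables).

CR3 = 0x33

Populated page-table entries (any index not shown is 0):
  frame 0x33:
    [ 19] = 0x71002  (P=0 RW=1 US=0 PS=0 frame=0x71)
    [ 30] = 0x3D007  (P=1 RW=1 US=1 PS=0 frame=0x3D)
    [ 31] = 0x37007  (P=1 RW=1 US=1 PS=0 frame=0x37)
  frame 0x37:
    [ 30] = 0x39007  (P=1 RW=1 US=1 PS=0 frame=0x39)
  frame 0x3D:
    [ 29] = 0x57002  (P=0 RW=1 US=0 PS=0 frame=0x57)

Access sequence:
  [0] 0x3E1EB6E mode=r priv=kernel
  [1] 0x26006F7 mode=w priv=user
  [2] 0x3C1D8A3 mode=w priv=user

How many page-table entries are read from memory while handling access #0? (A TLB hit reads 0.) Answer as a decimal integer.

Per-access translation:
#0 VA=0x3E1EB6E (r,kernel):
  lvl0: tbl 0x33, slot 31 ⇒ 0x37007 (P1/RW1/US1/PS0)
  lvl1: tbl 0x37, slot 30 ⇒ 0x39007 (P1/RW1/US1/PS0)
  ⇒ phys 0x39B6E  [2 reads]
#1 VA=0x26006F7 (w,user):
  lvl0: tbl 0x33, slot 19 ⇒ 0x71002 (P0/RW1/US0/PS0)
  ⇒ fault: PAGE_NOT_PRESENT  — 1 lookups
#2 VA=0x3C1D8A3 (w,user):
  lvl0: tbl 0x33, slot 30 ⇒ 0x3D007 (P1/RW1/US1/PS0)
  lvl1: tbl 0x3D, slot 29 ⇒ 0x57002 (P0/RW1/US0/PS0)
  ⇒ fault: PAGE_NOT_PRESENT  — 2 lookups

Entries read for #0: 2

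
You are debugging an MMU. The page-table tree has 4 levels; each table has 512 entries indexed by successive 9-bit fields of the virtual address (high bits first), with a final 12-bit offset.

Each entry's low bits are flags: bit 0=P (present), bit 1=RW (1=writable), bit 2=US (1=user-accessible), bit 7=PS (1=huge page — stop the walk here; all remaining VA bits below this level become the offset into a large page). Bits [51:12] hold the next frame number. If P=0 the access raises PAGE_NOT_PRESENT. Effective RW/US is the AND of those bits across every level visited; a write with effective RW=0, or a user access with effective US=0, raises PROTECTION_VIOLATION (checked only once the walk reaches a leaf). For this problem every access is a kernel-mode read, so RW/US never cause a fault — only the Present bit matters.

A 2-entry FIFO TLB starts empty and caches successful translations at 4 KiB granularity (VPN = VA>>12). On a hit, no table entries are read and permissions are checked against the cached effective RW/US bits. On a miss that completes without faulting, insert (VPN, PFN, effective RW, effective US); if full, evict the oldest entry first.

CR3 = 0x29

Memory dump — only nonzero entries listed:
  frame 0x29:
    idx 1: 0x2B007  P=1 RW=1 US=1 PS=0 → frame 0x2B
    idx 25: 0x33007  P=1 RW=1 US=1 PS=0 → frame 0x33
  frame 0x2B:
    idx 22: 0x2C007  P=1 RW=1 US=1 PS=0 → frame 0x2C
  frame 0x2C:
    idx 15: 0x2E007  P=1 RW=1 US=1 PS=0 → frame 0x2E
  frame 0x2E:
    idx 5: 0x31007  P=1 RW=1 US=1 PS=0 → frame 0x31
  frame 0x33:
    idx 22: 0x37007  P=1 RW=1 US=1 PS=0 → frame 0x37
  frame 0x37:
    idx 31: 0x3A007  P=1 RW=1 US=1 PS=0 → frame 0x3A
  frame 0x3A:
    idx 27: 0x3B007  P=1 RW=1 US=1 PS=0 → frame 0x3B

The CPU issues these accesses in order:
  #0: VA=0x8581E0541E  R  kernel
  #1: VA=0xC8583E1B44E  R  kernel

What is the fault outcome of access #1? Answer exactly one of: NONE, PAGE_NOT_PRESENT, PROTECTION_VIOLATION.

Trace:
#0 VA=0x8581E0541E (r,kernel):
  [0] read 0x29 idx=1: raw=0x2B007 flags P=1 W=1 U=1 S=0
  [1] read 0x2B idx=22: raw=0x2C007 flags P=1 W=1 U=1 S=0
  [2] read 0x2C idx=15: raw=0x2E007 flags P=1 W=1 U=1 S=0
  [3] read 0x2E idx=5: raw=0x31007 flags P=1 W=1 U=1 S=0
  → PA=0x3141E  (4 entries read)
#1 VA=0xC8583E1B44E (r,kernel):
  [0] read 0x29 idx=25: raw=0x33007 flags P=1 W=1 U=1 S=0
  [1] read 0x33 idx=22: raw=0x37007 flags P=1 W=1 U=1 S=0
  [2] read 0x37 idx=31: raw=0x3A007 flags P=1 W=1 U=1 S=0
  [3] read 0x3A idx=27: raw=0x3B007 flags P=1 W=1 U=1 S=0
  → PA=0x3B44E  (4 entries read)

Access #1 fault: NONE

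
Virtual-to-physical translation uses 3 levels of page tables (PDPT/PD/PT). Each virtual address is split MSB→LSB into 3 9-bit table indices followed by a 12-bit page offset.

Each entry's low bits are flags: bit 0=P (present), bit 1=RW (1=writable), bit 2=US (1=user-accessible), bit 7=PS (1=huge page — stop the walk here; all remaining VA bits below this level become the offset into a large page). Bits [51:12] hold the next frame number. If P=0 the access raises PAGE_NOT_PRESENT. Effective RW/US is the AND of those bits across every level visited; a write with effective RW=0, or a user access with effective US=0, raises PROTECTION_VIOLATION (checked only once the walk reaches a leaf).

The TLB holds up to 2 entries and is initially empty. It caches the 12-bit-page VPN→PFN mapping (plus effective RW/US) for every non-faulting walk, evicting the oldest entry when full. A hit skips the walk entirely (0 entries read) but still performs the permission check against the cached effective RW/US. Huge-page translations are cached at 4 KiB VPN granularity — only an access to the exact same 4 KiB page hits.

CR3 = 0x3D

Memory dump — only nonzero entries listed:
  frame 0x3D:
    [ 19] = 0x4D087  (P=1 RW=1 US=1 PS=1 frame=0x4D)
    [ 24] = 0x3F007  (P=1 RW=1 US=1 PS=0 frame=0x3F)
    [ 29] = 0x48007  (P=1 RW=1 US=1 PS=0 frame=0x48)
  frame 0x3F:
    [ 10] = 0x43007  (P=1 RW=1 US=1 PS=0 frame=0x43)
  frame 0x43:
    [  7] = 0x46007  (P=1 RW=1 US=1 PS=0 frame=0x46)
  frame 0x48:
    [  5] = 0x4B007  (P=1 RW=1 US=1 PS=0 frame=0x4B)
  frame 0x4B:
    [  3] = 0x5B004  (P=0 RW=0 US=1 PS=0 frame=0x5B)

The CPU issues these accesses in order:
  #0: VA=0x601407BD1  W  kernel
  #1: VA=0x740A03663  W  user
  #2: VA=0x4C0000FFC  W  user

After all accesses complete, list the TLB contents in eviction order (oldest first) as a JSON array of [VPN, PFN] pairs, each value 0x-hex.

Walk each access:
#0 VA=0x601407BD1 (w,kernel):
  lvl0: tbl 0x3D, slot 24 ⇒ 0x3F007 (P1/RW1/US1/PS0)
  lvl1: tbl 0x3F, slot 10 ⇒ 0x43007 (P1/RW1/US1/PS0)
  lvl2: tbl 0x43, slot 7 ⇒ 0x46007 (P1/RW1/US1/PS0)
  ✓ 0x46BD1  — 3 lookups
#1 VA=0x740A03663 (w,user):
  lvl0: tbl 0x3D, slot 29 ⇒ 0x48007 (P1/RW1/US1/PS0)
  lvl1: tbl 0x48, slot 5 ⇒ 0x4B007 (P1/RW1/US1/PS0)
  lvl2: tbl 0x4B, slot 3 ⇒ 0x5B004 (P0/RW0/US1/PS0)
  ✗ PAGE_NOT_PRESENT  [3 reads]
#2 VA=0x4C0000FFC (w,user):
  lvl0: tbl 0x3D, slot 19 ⇒ 0x4D087 (P1/RW1/US1/PS1)
  ✓ 0x4DFFC (huge @L0)  — 1 lookups

TLB: [["0x601407", "0x46"], ["0x4C0000", "0x4D"]]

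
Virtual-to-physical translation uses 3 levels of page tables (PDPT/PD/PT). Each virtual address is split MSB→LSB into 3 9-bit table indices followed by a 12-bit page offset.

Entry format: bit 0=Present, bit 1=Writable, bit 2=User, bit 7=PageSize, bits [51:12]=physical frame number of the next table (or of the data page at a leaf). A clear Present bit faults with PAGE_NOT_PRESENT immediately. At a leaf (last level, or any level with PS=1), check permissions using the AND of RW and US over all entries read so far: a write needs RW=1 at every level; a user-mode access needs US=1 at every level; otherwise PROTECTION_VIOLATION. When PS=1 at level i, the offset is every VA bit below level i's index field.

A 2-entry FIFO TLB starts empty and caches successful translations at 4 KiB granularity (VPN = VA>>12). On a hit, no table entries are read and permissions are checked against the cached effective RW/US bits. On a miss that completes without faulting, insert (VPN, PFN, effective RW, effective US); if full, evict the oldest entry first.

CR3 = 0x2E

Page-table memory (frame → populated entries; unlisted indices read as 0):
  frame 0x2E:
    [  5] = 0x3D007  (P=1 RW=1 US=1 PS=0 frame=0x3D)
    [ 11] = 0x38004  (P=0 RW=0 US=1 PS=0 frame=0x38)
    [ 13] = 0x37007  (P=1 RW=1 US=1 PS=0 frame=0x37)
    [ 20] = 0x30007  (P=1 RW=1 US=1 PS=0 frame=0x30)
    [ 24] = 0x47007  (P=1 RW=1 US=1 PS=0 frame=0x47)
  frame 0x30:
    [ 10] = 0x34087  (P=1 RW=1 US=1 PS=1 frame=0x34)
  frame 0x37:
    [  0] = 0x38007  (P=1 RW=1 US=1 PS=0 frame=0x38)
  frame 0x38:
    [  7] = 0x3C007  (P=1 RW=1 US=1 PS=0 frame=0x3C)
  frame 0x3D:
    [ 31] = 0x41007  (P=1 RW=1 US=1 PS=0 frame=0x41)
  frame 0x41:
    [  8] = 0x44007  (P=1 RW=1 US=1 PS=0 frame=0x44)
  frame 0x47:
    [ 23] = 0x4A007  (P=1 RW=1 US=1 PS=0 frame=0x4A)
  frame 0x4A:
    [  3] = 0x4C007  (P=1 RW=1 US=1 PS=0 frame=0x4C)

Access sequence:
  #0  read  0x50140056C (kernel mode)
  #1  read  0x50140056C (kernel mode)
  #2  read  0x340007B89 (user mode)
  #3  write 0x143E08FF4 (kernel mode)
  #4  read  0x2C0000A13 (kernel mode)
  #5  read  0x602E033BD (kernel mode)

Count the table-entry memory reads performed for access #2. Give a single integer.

Trace:
#0 VA=0x50140056C (r,kernel):
  L0: frame=0x2E idx=20 entry=0x30007 [P=1 RW=1 US=1 PS=0]
  L1: frame=0x30 idx=10 entry=0x34087 [P=1 RW=1 US=1 PS=1]
  → PA=0x3456C (huge @L1)  (2 entries read)
#1 VA=0x50140056C (r,kernel):
  TLB hit vpn=0x501400 → PA=0x3456C
#2 VA=0x340007B89 (r,user):
  L0: frame=0x2E idx=13 entry=0x37007 [P=1 RW=1 US=1 PS=0]
  L1: frame=0x37 idx=0 entry=0x38007 [P=1 RW=1 US=1 PS=0]
  L2: frame=0x38 idx=7 entry=0x3C007 [P=1 RW=1 US=1 PS=0]
  → PA=0x3CB89  (3 entries read)
#3 VA=0x143E08FF4 (w,kernel):
  L0: frame=0x2E idx=5 entry=0x3D007 [P=1 RW=1 US=1 PS=0]
  L1: frame=0x3D idx=31 entry=0x41007 [P=1 RW=1 US=1 PS=0]
  L2: frame=0x41 idx=8 entry=0x44007 [P=1 RW=1 US=1 PS=0]
  → PA=0x44FF4  (3 entries read)
#4 VA=0x2C0000A13 (r,kernel):
  L0: frame=0x2E idx=11 entry=0x38004 [P=0 RW=0 US=1 PS=0]
  ⇒ fault: PAGE_NOT_PRESENT  — 1 lookups
#5 VA=0x602E033BD (r,kernel):
  L0: frame=0x2E idx=24 entry=0x47007 [P=1 RW=1 US=1 PS=0]
  L1: frame=0x47 idx=23 entry=0x4A007 [P=1 RW=1 US=1 PS=0]
  L2: frame=0x4A idx=3 entry=0x4C007 [P=1 RW=1 US=1 PS=0]
  → PA=0x4C3BD  (3 entries read)

Entries read for #2: 3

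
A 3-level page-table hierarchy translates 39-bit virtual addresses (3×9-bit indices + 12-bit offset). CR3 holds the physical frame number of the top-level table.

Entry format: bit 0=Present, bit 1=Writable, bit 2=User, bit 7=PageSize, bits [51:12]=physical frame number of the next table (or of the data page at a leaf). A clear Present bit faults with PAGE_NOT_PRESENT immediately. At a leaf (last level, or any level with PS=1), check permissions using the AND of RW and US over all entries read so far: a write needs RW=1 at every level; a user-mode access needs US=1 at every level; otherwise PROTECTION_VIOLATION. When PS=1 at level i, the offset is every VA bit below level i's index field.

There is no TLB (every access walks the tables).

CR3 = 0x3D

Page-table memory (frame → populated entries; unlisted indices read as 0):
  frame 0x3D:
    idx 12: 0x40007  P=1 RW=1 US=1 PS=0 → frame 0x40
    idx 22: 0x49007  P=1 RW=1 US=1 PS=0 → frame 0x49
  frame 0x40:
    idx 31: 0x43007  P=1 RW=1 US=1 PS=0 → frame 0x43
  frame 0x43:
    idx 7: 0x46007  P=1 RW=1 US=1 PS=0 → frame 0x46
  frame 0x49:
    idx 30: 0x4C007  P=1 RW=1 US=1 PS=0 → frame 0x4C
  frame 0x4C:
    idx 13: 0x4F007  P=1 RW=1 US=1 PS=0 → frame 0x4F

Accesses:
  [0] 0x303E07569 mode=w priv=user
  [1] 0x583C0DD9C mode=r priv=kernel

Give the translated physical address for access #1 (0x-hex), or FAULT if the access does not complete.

Per-access translation:
#0 VA=0x303E07569 (w,user):
  [0] read 0x3D idx=12: raw=0x40007 flags P=1 W=1 U=1 S=0
  [1] read 0x40 idx=31: raw=0x43007 flags P=1 W=1 U=1 S=0
  [2] read 0x43 idx=7: raw=0x46007 flags P=1 W=1 U=1 S=0
  ✓ 0x46569  — 3 lookups
#1 VA=0x583C0DD9C (r,kernel):
  [0] read 0x3D idx=22: raw=0x49007 flags P=1 W=1 U=1 S=0
  [1] read 0x49 idx=30: raw=0x4C007 flags P=1 W=1 U=1 S=0
  [2] read 0x4C idx=13: raw=0x4F007 flags P=1 W=1 U=1 S=0
  ✓ 0x4FD9C  — 3 lookups

Access #1 PA: 0x4FD9C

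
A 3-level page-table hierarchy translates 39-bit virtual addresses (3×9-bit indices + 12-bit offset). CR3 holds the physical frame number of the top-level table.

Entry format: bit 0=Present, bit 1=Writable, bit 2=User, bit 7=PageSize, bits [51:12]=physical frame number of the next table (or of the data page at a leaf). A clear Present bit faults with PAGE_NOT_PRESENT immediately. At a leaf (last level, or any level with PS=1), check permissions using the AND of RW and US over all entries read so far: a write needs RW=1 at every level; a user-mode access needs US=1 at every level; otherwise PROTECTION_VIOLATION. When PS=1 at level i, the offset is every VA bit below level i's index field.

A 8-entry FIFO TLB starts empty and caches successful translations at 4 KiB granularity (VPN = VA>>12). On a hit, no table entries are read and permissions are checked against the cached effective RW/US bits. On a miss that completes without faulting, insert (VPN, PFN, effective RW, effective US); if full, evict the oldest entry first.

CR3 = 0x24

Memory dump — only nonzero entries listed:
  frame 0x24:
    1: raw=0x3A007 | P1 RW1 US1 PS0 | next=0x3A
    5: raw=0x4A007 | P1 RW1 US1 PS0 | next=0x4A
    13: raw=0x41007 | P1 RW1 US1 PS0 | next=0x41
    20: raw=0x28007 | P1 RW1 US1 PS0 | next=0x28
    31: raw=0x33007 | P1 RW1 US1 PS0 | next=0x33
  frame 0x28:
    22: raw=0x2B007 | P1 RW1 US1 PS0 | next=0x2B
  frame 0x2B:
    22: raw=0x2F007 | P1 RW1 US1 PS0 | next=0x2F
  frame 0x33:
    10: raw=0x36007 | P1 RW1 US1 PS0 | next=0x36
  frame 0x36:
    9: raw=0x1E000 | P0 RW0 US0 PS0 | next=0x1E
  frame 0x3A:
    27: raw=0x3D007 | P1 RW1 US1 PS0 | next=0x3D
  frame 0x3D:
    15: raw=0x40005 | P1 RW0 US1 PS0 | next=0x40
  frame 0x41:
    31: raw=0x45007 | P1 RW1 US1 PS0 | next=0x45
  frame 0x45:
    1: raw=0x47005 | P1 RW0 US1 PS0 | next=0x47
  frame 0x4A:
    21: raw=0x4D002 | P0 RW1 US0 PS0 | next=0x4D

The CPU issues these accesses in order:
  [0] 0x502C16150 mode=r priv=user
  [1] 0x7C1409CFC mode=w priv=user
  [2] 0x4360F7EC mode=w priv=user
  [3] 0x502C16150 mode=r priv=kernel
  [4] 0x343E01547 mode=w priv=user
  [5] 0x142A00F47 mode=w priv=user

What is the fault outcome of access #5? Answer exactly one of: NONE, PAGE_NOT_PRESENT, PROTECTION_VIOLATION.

Per-access translation:
#0 VA=0x502C16150 (r,user):
  L0: frame=0x24 idx=20 entry=0x28007 [P=1 RW=1 US=1 PS=0]
  L1: frame=0x28 idx=22 entry=0x2B007 [P=1 RW=1 US=1 PS=0]
  L2: frame=0x2B idx=22 entry=0x2F007 [P=1 RW=1 US=1 PS=0]
  ⇒ phys 0x2F150  [3 reads]
#1 VA=0x7C1409CFC (w,user):
  L0: frame=0x24 idx=31 entry=0x33007 [P=1 RW=1 US=1 PS=0]
  L1: frame=0x33 idx=10 entry=0x36007 [P=1 RW=1 US=1 PS=0]
  L2: frame=0x36 idx=9 entry=0x1E000 [P=0 RW=0 US=0 PS=0]
  ⇒ fault: PAGE_NOT_PRESENT  — 3 lookups
#2 VA=0x4360F7EC (w,user):
  L0: frame=0x24 idx=1 entry=0x3A007 [P=1 RW=1 US=1 PS=0]
  L1: frame=0x3A idx=27 entry=0x3D007 [P=1 RW=1 US=1 PS=0]
  L2: frame=0x3D idx=15 entry=0x40005 [P=1 RW=0 US=1 PS=0]
  ⇒ fault: PROTECTION_VIOLATION  — 3 lookups
#3 VA=0x502C16150 (r,kernel):
  TLB hit vpn=0x502C16 → PA=0x2F150
#4 VA=0x343E01547 (w,user):
  L0: frame=0x24 idx=13 entry=0x41007 [P=1 RW=1 US=1 PS=0]
  L1: frame=0x41 idx=31 entry=0x45007 [P=1 RW=1 US=1 PS=0]
  L2: frame=0x45 idx=1 entry=0x47005 [P=1 RW=0 US=1 PS=0]
  ⇒ fault: PROTECTION_VIOLATION  — 3 lookups
#5 VA=0x142A00F47 (w,user):
  L0: frame=0x24 idx=5 entry=0x4A007 [P=1 RW=1 US=1 PS=0]
  L1: frame=0x4A idx=21 entry=0x4D002 [P=0 RW=1 US=0 PS=0]
  ⇒ fault: PAGE_NOT_PRESENT  — 2 lookups

Access #5 fault: PAGE_NOT_PRESENT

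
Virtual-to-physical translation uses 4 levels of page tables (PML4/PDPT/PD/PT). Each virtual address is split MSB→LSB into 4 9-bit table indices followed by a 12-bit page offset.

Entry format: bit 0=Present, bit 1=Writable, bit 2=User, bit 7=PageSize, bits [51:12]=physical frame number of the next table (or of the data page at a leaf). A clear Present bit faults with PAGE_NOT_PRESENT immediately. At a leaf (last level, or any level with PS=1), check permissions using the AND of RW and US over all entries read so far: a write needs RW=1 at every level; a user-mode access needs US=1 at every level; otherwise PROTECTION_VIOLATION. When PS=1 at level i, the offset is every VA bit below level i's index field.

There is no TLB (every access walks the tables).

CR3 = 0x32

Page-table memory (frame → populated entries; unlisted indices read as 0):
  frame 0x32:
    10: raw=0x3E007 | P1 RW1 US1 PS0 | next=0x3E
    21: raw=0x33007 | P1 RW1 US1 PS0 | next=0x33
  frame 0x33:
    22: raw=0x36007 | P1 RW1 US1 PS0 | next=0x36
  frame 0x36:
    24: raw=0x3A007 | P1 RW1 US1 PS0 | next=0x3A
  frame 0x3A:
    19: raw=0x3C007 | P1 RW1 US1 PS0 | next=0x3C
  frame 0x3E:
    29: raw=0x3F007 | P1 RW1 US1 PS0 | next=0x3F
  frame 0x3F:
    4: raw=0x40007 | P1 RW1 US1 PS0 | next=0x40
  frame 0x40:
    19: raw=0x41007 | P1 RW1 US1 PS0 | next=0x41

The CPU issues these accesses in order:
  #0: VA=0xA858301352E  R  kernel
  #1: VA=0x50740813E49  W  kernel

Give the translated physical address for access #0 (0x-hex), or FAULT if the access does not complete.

Trace:
#0 VA=0xA858301352E (r,kernel):
  L0: frame=0x32 idx=21 entry=0x33007 [P=1 RW=1 US=1 PS=0]
  L1: frame=0x33 idx=22 entry=0x36007 [P=1 RW=1 US=1 PS=0]
  L2: frame=0x36 idx=24 entry=0x3A007 [P=1 RW=1 US=1 PS=0]
  L3: frame=0x3A idx=19 entry=0x3C007 [P=1 RW=1 US=1 PS=0]
  ⇒ phys 0x3C52E  [4 reads]
#1 VA=0x50740813E49 (w,kernel):
  L0: frame=0x32 idx=10 entry=0x3E007 [P=1 RW=1 US=1 PS=0]
  L1: frame=0x3E idx=29 entry=0x3F007 [P=1 RW=1 US=1 PS=0]
  L2: frame=0x3F idx=4 entry=0x40007 [P=1 RW=1 US=1 PS=0]
  L3: frame=0x40 idx=19 entry=0x41007 [P=1 RW=1 US=1 PS=0]
  ⇒ phys 0x41E49  [4 reads]

Access #0 PA: 0x3C52E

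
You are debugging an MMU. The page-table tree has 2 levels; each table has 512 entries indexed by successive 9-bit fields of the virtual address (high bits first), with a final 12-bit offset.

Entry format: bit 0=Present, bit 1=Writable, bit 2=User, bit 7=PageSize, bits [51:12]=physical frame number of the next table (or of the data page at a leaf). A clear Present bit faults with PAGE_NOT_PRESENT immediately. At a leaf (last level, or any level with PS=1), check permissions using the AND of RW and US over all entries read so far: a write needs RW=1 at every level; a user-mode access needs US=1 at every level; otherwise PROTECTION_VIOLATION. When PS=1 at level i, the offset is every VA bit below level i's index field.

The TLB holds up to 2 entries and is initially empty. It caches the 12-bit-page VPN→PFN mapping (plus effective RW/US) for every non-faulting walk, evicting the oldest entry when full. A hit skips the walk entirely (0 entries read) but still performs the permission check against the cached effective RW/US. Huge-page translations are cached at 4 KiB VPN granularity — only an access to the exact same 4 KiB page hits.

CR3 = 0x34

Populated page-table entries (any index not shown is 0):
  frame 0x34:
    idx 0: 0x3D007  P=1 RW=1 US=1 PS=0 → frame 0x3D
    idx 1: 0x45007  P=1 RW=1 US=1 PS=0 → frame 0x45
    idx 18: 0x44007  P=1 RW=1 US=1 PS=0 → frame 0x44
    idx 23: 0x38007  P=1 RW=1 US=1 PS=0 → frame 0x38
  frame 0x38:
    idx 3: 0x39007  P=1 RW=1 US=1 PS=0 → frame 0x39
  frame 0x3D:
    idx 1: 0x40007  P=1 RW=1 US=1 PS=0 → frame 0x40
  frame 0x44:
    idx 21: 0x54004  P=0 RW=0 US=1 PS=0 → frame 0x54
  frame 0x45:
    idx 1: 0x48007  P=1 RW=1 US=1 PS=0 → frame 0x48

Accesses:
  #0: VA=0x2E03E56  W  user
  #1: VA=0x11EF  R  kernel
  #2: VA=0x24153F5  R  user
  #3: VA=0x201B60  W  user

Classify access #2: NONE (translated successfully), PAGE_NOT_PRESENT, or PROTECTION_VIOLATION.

Trace:
#0 VA=0x2E03E56 (w,user):
  [0] read 0x34 idx=23: raw=0x38007 flags P=1 W=1 U=1 S=0
  [1] read 0x38 idx=3: raw=0x39007 flags P=1 W=1 U=1 S=0
  ⇒ phys 0x39E56  [2 reads]
#1 VA=0x11EF (r,kernel):
  [0] read 0x34 idx=0: raw=0x3D007 flags P=1 W=1 U=1 S=0
  [1] read 0x3D idx=1: raw=0x40007 flags P=1 W=1 U=1 S=0
  ⇒ phys 0x401EF  [2 reads]
#2 VA=0x24153F5 (r,user):
  [0] read 0x34 idx=18: raw=0x44007 flags P=1 W=1 U=1 S=0
  [1] read 0x44 idx=21: raw=0x54004 flags P=0 W=0 U=1 S=0
  → PAGE_NOT_PRESENT  (2 entries read)
#3 VA=0x201B60 (w,user):
  [0] read 0x34 idx=1: raw=0x45007 flags P=1 W=1 U=1 S=0
  [1] read 0x45 idx=1: raw=0x48007 flags P=1 W=1 U=1 S=0
  ⇒ phys 0x48B60  [2 reads]

Access #2 fault: PAGE_NOT_PRESENT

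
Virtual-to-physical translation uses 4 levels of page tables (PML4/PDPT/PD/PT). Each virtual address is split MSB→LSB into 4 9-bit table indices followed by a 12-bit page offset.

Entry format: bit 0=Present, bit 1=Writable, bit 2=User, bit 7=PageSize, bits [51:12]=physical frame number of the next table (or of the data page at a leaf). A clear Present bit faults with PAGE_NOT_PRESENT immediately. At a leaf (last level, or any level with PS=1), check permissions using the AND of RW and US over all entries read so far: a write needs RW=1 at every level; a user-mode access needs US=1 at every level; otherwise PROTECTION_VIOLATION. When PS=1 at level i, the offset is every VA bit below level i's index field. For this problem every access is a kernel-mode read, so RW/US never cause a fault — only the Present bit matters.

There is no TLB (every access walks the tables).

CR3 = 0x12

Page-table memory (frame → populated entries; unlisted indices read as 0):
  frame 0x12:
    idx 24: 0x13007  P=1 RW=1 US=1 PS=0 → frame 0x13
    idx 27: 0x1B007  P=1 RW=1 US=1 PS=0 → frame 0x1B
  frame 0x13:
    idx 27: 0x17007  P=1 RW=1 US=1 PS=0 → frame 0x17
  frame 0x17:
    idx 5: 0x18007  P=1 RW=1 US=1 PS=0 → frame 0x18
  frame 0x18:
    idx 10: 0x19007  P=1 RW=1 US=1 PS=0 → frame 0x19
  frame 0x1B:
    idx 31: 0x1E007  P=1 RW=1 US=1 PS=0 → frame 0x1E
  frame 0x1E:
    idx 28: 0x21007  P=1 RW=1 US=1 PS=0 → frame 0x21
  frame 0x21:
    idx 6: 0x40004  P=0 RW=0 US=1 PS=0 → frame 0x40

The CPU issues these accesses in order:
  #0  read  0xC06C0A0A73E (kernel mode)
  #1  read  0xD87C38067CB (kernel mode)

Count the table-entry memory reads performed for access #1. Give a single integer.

Walk each access:
#0 VA=0xC06C0A0A73E (r,kernel):
  L0 @0x12[24] → 0x13007  P=1,RW=1,US=1,PS=0
  L1 @0x13[27] → 0x17007  P=1,RW=1,US=1,PS=0
  L2 @0x17[5] → 0x18007  P=1,RW=1,US=1,PS=0
  L3 @0x18[10] → 0x19007  P=1,RW=1,US=1,PS=0
  ⇒ phys 0x1973E  [4 reads]
#1 VA=0xD87C38067CB (r,kernel):
  L0 @0x12[27] → 0x1B007  P=1,RW=1,US=1,PS=0
  L1 @0x1B[31] → 0x1E007  P=1,RW=1,US=1,PS=0
  L2 @0x1E[28] → 0x21007  P=1,RW=1,US=1,PS=0
  L3 @0x21[6] → 0x40004  P=0,RW=0,US=1,PS=0
  ⇒ fault: PAGE_NOT_PRESENT  — 4 lookups

Entries read for #1: 4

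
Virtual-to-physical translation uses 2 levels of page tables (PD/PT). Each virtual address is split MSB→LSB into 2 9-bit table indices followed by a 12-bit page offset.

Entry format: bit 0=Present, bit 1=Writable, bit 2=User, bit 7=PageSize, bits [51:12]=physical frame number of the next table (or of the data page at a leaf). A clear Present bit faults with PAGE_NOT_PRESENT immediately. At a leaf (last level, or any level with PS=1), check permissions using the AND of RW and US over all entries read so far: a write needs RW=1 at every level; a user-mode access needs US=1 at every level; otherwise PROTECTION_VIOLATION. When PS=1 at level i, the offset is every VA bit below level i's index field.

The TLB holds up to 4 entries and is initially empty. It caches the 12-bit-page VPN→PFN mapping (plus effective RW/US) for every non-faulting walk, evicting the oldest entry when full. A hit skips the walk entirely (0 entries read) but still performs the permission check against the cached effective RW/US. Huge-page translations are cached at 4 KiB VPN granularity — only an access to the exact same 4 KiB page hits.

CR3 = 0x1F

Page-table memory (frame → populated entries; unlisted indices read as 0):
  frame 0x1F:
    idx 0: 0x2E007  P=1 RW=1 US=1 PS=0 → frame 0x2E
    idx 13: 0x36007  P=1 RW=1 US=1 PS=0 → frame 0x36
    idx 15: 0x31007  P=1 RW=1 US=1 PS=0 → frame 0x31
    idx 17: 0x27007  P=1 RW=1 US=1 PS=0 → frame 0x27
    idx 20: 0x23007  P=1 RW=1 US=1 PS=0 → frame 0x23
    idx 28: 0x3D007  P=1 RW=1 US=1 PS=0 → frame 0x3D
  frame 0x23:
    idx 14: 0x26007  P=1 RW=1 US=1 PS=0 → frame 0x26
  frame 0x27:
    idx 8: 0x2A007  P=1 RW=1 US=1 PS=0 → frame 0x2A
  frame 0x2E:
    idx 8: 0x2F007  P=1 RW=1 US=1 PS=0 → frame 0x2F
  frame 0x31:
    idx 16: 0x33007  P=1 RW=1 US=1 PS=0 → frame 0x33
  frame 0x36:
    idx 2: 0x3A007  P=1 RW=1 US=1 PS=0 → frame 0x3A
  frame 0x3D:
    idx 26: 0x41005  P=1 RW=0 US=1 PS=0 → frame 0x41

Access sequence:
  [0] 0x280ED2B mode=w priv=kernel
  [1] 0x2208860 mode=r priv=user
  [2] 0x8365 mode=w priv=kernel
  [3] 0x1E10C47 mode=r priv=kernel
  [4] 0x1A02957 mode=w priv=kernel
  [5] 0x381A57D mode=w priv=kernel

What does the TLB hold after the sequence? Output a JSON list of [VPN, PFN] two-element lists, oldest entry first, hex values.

Walk each access:
#0 VA=0x280ED2B (w,kernel):
  L0 @0x1F[20] → 0x23007  P=1,RW=1,US=1,PS=0
  L1 @0x23[14] → 0x26007  P=1,RW=1,US=1,PS=0
  ✓ 0x26D2B  — 2 lookups
#1 VA=0x2208860 (r,user):
  L0 @0x1F[17] → 0x27007  P=1,RW=1,US=1,PS=0
  L1 @0x27[8] → 0x2A007  P=1,RW=1,US=1,PS=0
  ✓ 0x2A860  — 2 lookups
#2 VA=0x8365 (w,kernel):
  L0 @0x1F[0] → 0x2E007  P=1,RW=1,US=1,PS=0
  L1 @0x2E[8] → 0x2F007  P=1,RW=1,US=1,PS=0
  ✓ 0x2F365  — 2 lookups
#3 VA=0x1E10C47 (r,kernel):
  L0 @0x1F[15] → 0x31007  P=1,RW=1,US=1,PS=0
  L1 @0x31[16] → 0x33007  P=1,RW=1,US=1,PS=0
  ✓ 0x33C47  — 2 lookups
#4 VA=0x1A02957 (w,kernel):
  L0 @0x1F[13] → 0x36007  P=1,RW=1,US=1,PS=0
  L1 @0x36[2] → 0x3A007  P=1,RW=1,US=1,PS=0
  ✓ 0x3A957  — 2 lookups
#5 VA=0x381A57D (w,kernel):
  L0 @0x1F[28] → 0x3D007  P=1,RW=1,US=1,PS=0
  L1 @0x3D[26] → 0x41005  P=1,RW=0,US=1,PS=0
  ⇒ fault: PROTECTION_VIOLATION  — 2 lookups

TLB: [["0x2208", "0x2A"], ["0x8", "0x2F"], ["0x1E10", "0x33"], ["0x1A02", "0x3A"]]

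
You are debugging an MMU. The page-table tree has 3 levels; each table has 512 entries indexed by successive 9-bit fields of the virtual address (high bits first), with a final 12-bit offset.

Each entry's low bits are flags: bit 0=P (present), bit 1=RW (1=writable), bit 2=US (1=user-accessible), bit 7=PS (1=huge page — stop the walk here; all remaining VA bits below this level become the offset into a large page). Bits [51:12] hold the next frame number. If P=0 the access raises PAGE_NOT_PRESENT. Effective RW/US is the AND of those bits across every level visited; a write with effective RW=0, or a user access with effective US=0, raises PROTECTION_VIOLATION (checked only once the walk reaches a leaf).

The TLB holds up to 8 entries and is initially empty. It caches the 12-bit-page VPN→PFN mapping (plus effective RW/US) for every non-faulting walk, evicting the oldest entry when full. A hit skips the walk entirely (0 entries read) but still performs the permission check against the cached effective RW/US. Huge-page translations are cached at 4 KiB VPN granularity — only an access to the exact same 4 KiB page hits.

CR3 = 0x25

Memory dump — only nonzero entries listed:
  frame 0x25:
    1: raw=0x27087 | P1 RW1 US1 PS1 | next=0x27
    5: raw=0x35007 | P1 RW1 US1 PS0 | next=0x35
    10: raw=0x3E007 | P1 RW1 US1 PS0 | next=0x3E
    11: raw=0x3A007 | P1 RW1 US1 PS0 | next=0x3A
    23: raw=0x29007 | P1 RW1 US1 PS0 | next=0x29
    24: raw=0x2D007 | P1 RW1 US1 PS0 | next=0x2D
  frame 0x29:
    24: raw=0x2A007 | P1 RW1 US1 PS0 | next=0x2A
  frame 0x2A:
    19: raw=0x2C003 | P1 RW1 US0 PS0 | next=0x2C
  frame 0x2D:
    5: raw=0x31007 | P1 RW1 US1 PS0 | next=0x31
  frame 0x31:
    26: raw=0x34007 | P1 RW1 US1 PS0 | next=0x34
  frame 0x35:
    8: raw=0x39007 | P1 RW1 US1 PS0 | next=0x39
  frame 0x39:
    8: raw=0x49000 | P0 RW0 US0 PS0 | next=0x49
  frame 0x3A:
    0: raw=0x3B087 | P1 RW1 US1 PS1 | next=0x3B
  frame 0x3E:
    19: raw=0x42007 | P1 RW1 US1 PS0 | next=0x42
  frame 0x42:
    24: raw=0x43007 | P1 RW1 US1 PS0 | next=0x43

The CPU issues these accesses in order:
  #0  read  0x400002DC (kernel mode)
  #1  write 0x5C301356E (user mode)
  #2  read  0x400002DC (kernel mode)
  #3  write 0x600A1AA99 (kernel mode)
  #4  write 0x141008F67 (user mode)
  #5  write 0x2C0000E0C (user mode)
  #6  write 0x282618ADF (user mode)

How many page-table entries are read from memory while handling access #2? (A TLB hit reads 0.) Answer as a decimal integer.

Walk each access:
#0 VA=0x400002DC (r,kernel):
  [0] read 0x25 idx=1: raw=0x27087 flags P=1 W=1 U=1 S=1
  ⇒ phys 0x272DC (huge @L0)  [1 reads]
#1 VA=0x5C301356E (w,user):
  [0] read 0x25 idx=23: raw=0x29007 flags P=1 W=1 U=1 S=0
  [1] read 0x29 idx=24: raw=0x2A007 flags P=1 W=1 U=1 S=0
  [2] read 0x2A idx=19: raw=0x2C003 flags P=1 W=1 U=0 S=0
  ✗ PROTECTION_VIOLATION  [3 reads]
#2 VA=0x400002DC (r,kernel):
  TLB hit vpn=0x40000 → PA=0x272DC
#3 VA=0x600A1AA99 (w,kernel):
  [0] read 0x25 idx=24: raw=0x2D007 flags P=1 W=1 U=1 S=0
  [1] read 0x2D idx=5: raw=0x31007 flags P=1 W=1 U=1 S=0
  [2] read 0x31 idx=26: raw=0x34007 flags P=1 W=1 U=1 S=0
  ⇒ phys 0x34A99  [3 reads]
#4 VA=0x141008F67 (w,user):
  [0] read 0x25 idx=5: raw=0x35007 flags P=1 W=1 U=1 S=0
  [1] read 0x35 idx=8: raw=0x39007 flags P=1 W=1 U=1 S=0
  [2] read 0x39 idx=8: raw=0x49000 flags P=0 W=0 U=0 S=0
  ✗ PAGE_NOT_PRESENT  [3 reads]
#5 VA=0x2C0000E0C (w,user):
  [0] read 0x25 idx=11: raw=0x3A007 flags P=1 W=1 U=1 S=0
  [1] read 0x3A idx=0: raw=0x3B087 flags P=1 W=1 U=1 S=1
  ⇒ phys 0x3BE0C (huge @L1)  [2 reads]
#6 VA=0x282618ADF (w,user):
  [0] read 0x25 idx=10: raw=0x3E007 flags P=1 W=1 U=1 S=0
  [1] read 0x3E idx=19: raw=0x42007 flags P=1 W=1 U=1 S=0
  [2] read 0x42 idx=24: raw=0x43007 flags P=1 W=1 U=1 S=0
  ⇒ phys 0x43ADF  [3 reads]

Entries read for #2: 0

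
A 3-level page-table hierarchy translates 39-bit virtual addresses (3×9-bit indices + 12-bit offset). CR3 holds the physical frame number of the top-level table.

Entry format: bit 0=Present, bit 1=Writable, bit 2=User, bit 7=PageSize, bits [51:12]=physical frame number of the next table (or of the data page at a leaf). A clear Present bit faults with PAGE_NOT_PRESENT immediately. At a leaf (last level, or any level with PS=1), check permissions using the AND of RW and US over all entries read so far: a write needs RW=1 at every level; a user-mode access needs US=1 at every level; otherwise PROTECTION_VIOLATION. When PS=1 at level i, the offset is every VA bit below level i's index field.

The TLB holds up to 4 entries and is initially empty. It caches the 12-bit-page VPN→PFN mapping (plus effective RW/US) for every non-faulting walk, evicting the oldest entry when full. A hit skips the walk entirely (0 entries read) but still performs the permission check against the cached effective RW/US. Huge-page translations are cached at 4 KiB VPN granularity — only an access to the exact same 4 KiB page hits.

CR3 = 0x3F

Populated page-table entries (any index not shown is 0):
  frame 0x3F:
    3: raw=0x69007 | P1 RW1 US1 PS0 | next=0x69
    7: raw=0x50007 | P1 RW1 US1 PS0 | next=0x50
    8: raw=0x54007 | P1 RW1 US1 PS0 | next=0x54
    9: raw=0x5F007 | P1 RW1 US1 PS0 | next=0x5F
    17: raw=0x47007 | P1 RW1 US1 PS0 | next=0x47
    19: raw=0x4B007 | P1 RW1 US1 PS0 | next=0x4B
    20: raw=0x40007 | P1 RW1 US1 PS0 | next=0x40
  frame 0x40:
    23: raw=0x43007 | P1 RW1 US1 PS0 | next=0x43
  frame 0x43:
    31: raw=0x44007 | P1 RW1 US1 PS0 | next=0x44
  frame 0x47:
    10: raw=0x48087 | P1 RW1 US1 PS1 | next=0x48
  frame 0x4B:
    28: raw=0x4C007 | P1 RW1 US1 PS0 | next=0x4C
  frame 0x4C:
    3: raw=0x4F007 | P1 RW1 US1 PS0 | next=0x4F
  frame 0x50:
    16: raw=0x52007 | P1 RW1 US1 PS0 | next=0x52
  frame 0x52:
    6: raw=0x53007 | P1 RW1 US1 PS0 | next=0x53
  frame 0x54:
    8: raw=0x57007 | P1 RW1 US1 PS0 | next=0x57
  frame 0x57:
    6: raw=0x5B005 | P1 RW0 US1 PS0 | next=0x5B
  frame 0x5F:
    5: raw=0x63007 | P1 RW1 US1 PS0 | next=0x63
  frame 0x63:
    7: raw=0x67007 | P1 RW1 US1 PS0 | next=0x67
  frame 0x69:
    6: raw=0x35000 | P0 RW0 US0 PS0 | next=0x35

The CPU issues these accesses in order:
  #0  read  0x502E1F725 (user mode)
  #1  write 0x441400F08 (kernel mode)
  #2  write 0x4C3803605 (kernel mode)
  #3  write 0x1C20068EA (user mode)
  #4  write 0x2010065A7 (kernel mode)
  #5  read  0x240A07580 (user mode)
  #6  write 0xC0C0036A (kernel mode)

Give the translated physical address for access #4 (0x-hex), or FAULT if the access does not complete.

Per-access translation:
#0 VA=0x502E1F725 (r,user):
  [0] read 0x3F idx=20: raw=0x40007 flags P=1 W=1 U=1 S=0
  [1] read 0x40 idx=23: raw=0x43007 flags P=1 W=1 U=1 S=0
  [2] read 0x43 idx=31: raw=0x44007 flags P=1 W=1 U=1 S=0
  → PA=0x44725  (3 entries read)
#1 VA=0x441400F08 (w,kernel):
  [0] read 0x3F idx=17: raw=0x47007 flags P=1 W=1 U=1 S=0
  [1] read 0x47 idx=10: raw=0x48087 flags P=1 W=1 U=1 S=1
  → PA=0x48F08 (huge @L1)  (2 entries read)
#2 VA=0x4C3803605 (w,kernel):
  [0] read 0x3F idx=19: raw=0x4B007 flags P=1 W=1 U=1 S=0
  [1] read 0x4B idx=28: raw=0x4C007 flags P=1 W=1 U=1 S=0
  [2] read 0x4C idx=3: raw=0x4F007 flags P=1 W=1 U=1 S=0
  → PA=0x4F605  (3 entries read)
#3 VA=0x1C20068EA (w,user):
  [0] read 0x3F idx=7: raw=0x50007 flags P=1 W=1 U=1 S=0
  [1] read 0x50 idx=16: raw=0x52007 flags P=1 W=1 U=1 S=0
  [2] read 0x52 idx=6: raw=0x53007 flags P=1 W=1 U=1 S=0
  → PA=0x538EA  (3 entries read)
#4 VA=0x2010065A7 (w,kernel):
  [0] read 0x3F idx=8: raw=0x54007 flags P=1 W=1 U=1 S=0
  [1] read 0x54 idx=8: raw=0x57007 flags P=1 W=1 U=1 S=0
  [2] read 0x57 idx=6: raw=0x5B005 flags P=1 W=0 U=1 S=0
  ✗ PROTECTION_VIOLATION  [3 reads]
#5 VA=0x240A07580 (r,user):
  [0] read 0x3F idx=9: raw=0x5F007 flags P=1 W=1 U=1 S=0
  [1] read 0x5F idx=5: raw=0x63007 flags P=1 W=1 U=1 S=0
  [2] read 0x63 idx=7: raw=0x67007 flags P=1 W=1 U=1 S=0
  → PA=0x67580  (3 entries read)
#6 VA=0xC0C0036A (w,kernel):
  [0] read 0x3F idx=3: raw=0x69007 flags P=1 W=1 U=1 S=0
  [1] read 0x69 idx=6: raw=0x35000 flags P=0 W=0 U=0 S=0
  ✗ PAGE_NOT_PRESENT  [2 reads]

Access #4 PA: FAULT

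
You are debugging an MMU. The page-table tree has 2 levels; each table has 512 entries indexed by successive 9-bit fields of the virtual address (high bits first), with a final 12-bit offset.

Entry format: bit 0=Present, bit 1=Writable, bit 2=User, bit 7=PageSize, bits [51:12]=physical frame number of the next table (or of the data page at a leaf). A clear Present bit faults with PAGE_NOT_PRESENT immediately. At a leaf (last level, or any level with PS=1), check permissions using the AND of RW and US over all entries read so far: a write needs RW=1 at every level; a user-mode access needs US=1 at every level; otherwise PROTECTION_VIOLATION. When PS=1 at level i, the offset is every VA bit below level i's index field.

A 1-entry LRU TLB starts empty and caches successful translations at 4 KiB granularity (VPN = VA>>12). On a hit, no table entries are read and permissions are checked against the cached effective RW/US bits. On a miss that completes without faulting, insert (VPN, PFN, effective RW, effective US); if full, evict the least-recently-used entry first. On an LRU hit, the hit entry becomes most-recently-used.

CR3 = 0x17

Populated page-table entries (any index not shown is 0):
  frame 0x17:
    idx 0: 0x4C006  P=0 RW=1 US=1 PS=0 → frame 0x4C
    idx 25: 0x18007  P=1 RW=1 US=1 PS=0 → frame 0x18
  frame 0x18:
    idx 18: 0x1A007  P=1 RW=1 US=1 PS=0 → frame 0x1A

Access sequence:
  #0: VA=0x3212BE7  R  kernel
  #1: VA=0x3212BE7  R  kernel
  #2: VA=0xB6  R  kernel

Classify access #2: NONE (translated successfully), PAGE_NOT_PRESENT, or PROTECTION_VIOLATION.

Walk each access:
#0 VA=0x3212BE7 (r,kernel):
  [0] read 0x17 idx=25: raw=0x18007 flags P=1 W=1 U=1 S=0
  [1] read 0x18 idx=18: raw=0x1A007 flags P=1 W=1 U=1 S=0
  ⇒ phys 0x1ABE7  [2 reads]
#1 VA=0x3212BE7 (r,kernel):
  TLB hit vpn=0x3212 → PA=0x1ABE7
#2 VA=0xB6 (r,kernel):
  [0] read 0x17 idx=0: raw=0x4C006 flags P=0 W=1 U=1 S=0
  ⇒ fault: PAGE_NOT_PRESENT  — 1 lookups

Access #2 fault: PAGE_NOT_PRESENT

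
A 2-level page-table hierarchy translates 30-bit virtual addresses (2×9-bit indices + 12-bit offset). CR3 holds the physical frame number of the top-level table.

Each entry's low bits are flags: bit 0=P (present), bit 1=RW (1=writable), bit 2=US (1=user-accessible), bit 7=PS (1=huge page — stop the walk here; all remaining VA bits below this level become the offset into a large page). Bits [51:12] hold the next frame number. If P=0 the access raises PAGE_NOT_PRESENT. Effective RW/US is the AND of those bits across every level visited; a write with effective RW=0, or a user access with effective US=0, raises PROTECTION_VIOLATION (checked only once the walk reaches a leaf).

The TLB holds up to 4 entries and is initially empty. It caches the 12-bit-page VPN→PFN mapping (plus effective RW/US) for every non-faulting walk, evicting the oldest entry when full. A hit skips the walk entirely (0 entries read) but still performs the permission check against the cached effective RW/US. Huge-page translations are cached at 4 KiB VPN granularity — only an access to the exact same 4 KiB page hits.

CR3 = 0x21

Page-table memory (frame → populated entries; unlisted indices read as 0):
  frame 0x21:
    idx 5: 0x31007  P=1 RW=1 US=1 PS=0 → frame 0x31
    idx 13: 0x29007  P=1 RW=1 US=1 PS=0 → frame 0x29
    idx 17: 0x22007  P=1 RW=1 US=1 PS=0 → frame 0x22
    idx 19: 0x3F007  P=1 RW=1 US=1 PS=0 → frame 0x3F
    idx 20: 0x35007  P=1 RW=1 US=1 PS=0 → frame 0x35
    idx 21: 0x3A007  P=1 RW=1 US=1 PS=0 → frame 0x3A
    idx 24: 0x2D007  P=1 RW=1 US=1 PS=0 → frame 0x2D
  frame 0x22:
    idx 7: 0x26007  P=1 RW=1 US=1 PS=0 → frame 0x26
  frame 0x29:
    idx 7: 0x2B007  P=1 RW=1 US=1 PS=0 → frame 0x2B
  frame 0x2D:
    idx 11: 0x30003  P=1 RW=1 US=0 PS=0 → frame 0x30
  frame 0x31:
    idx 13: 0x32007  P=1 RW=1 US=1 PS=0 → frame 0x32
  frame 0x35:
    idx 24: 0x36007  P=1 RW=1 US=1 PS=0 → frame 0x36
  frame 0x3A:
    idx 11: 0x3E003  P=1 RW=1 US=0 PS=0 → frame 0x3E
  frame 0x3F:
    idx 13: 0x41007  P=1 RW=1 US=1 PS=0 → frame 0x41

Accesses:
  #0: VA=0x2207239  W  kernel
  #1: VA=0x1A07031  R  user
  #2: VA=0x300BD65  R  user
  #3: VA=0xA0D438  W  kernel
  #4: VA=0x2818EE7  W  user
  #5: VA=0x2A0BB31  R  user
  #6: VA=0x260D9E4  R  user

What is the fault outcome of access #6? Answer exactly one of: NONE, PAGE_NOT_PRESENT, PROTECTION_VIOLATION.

Walk each access:
#0 VA=0x2207239 (w,kernel):
  lvl0: tbl 0x21, slot 17 ⇒ 0x22007 (P1/RW1/US1/PS0)
  lvl1: tbl 0x22, slot 7 ⇒ 0x26007 (P1/RW1/US1/PS0)
  ✓ 0x26239  — 2 lookups
#1 VA=0x1A07031 (r,user):
  lvl0: tbl 0x21, slot 13 ⇒ 0x29007 (P1/RW1/US1/PS0)
  lvl1: tbl 0x29, slot 7 ⇒ 0x2B007 (P1/RW1/US1/PS0)
  ✓ 0x2B031  — 2 lookups
#2 VA=0x300BD65 (r,user):
  lvl0: tbl 0x21, slot 24 ⇒ 0x2D007 (P1/RW1/US1/PS0)
  lvl1: tbl 0x2D, slot 11 ⇒ 0x30003 (P1/RW1/US0/PS0)
  ⇒ fault: PROTECTION_VIOLATION  — 2 lookups
#3 VA=0xA0D438 (w,kernel):
  lvl0: tbl 0x21, slot 5 ⇒ 0x31007 (P1/RW1/US1/PS0)
  lvl1: tbl 0x31, slot 13 ⇒ 0x32007 (P1/RW1/US1/PS0)
  ✓ 0x32438  — 2 lookups
#4 VA=0x2818EE7 (w,user):
  lvl0: tbl 0x21, slot 20 ⇒ 0x35007 (P1/RW1/US1/PS0)
  lvl1: tbl 0x35, slot 24 ⇒ 0x36007 (P1/RW1/US1/PS0)
  ✓ 0x36EE7  — 2 lookups
#5 VA=0x2A0BB31 (r,user):
  lvl0: tbl 0x21, slot 21 ⇒ 0x3A007 (P1/RW1/US1/PS0)
  lvl1: tbl 0x3A, slot 11 ⇒ 0x3E003 (P1/RW1/US0/PS0)
  ⇒ fault: PROTECTION_VIOLATION  — 2 lookups
#6 VA=0x260D9E4 (r,user):
  lvl0: tbl 0x21, slot 19 ⇒ 0x3F007 (P1/RW1/US1/PS0)
  lvl1: tbl 0x3F, slot 13 ⇒ 0x41007 (P1/RW1/US1/PS0)
  ✓ 0x419E4  — 2 lookups

Access #6 fault: NONE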